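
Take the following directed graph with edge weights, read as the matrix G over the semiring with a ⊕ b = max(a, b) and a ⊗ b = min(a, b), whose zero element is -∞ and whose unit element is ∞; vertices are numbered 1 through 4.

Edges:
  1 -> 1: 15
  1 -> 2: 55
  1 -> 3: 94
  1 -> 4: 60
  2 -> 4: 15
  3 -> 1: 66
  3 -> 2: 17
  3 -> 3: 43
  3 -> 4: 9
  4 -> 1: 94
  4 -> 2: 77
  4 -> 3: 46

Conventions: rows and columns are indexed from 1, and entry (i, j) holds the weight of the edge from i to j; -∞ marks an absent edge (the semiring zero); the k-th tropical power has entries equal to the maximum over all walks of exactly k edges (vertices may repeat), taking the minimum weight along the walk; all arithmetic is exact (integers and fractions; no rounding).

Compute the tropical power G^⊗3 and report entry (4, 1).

G^⊗2:
  [66, 60, 46, 15]
  [15, 15, 15, -∞]
  [43, 55, 66, 60]
  [46, 55, 94, 60]
G^⊗3:
  [46, 55, 66, 60]
  [15, 15, 15, 15]
  [66, 60, 46, 43]
  [66, 60, 46, 46]
Key observation: the optimum is the walk 4->1->3->1, with weight 94 min 94 min 66 = 66.
Optimal value attained by: walk 4->1->3->1.
Answer: (G^⊗3)[4][1] = 66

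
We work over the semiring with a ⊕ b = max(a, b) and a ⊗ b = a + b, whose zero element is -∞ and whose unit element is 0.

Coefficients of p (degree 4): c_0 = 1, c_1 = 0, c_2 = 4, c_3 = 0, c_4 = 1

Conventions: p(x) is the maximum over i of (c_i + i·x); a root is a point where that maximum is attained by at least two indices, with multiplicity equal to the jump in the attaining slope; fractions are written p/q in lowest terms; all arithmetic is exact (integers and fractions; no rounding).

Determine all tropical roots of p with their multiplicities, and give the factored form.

hull edge (i=0, c=1) to (i=2, c=4): slope 3/2, span 2
hull edge (i=2, c=4) to (i=4, c=1): slope -3/2, span 2
Factored form: p(x) = 1 ⊗ (x ⊕ (-3/2)) ⊗ (x ⊕ (-3/2)) ⊗ (x ⊕ 3/2) ⊗ (x ⊕ 3/2)
Answer: roots = -3/2 (mult 2), 3/2 (mult 2)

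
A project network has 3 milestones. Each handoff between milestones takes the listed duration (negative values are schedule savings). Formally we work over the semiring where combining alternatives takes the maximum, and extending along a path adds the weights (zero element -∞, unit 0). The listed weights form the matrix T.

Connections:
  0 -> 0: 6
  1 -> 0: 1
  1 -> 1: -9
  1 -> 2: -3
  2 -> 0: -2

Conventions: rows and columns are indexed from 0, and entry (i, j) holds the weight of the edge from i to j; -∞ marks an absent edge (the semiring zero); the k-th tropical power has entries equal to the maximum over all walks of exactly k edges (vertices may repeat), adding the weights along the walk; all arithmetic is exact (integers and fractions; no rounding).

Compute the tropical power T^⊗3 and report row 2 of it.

T^⊗2:
  [12, -∞, -∞]
  [7, -18, -12]
  [4, -∞, -∞]
T^⊗3:
  [18, -∞, -∞]
  [13, -27, -21]
  [10, -∞, -∞]
Answer: row 2 of T^⊗3 = [10, -∞, -∞]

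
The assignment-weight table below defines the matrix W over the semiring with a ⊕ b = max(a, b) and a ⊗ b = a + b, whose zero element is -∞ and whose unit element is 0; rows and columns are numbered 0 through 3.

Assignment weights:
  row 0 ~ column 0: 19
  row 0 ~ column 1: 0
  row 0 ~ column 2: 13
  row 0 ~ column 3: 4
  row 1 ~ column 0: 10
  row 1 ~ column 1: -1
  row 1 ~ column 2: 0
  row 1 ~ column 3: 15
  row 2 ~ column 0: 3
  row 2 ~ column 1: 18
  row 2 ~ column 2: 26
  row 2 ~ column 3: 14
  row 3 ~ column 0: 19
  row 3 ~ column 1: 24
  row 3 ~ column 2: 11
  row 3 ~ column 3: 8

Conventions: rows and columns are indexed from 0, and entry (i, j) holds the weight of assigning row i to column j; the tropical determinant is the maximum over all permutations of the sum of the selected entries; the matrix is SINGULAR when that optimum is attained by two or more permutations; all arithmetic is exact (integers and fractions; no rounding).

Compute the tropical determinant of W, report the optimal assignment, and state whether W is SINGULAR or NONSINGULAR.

σ = (0, 1, 2, 3): 19 + (-1) + 26 + 8 = 52
σ = (0, 1, 3, 2): 19 + (-1) + 14 + 11 = 43
σ = (0, 2, 1, 3): 19 + 0 + 18 + 8 = 45
σ = (0, 2, 3, 1): 19 + 0 + 14 + 24 = 57
σ = (0, 3, 1, 2): 19 + 15 + 18 + 11 = 63
σ = (0, 3, 2, 1): 19 + 15 + 26 + 24 = 84
σ = (1, 0, 2, 3): 0 + 10 + 26 + 8 = 44
σ = (1, 0, 3, 2): 0 + 10 + 14 + 11 = 35
σ = (1, 2, 0, 3): 0 + 0 + 3 + 8 = 11
σ = (1, 2, 3, 0): 0 + 0 + 14 + 19 = 33
σ = (1, 3, 0, 2): 0 + 15 + 3 + 11 = 29
σ = (1, 3, 2, 0): 0 + 15 + 26 + 19 = 60
σ = (2, 0, 1, 3): 13 + 10 + 18 + 8 = 49
σ = (2, 0, 3, 1): 13 + 10 + 14 + 24 = 61
σ = (2, 1, 0, 3): 13 + (-1) + 3 + 8 = 23
σ = (2, 1, 3, 0): 13 + (-1) + 14 + 19 = 45
σ = (2, 3, 0, 1): 13 + 15 + 3 + 24 = 55
σ = (2, 3, 1, 0): 13 + 15 + 18 + 19 = 65
σ = (3, 0, 1, 2): 4 + 10 + 18 + 11 = 43
σ = (3, 0, 2, 1): 4 + 10 + 26 + 24 = 64
σ = (3, 1, 0, 2): 4 + (-1) + 3 + 11 = 17
σ = (3, 1, 2, 0): 4 + (-1) + 26 + 19 = 48
σ = (3, 2, 0, 1): 4 + 0 + 3 + 24 = 31
σ = (3, 2, 1, 0): 4 + 0 + 18 + 19 = 41
Optimal value attained by: σ = (0, 3, 2, 1).
Answer: det⊕(W) = 84; verdict: NONSINGULAR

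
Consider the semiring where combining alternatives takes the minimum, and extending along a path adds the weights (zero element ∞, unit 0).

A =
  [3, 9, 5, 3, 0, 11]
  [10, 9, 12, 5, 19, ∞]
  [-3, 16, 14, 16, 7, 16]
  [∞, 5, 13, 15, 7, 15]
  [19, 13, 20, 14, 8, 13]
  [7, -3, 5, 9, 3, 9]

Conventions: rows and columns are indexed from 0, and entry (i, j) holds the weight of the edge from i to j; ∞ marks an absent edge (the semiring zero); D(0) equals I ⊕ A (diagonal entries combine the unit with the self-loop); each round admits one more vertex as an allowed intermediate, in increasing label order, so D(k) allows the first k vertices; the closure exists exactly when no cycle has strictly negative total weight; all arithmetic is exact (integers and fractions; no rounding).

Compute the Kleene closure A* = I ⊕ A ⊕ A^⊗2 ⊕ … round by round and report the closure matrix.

D(0):
  [0, 9, 5, 3, 0, 11]
  [10, 0, 12, 5, 19, ∞]
  [-3, 16, 0, 16, 7, 16]
  [∞, 5, 13, 0, 7, 15]
  [19, 13, 20, 14, 0, 13]
  [7, -3, 5, 9, 3, 0]
D(1):
  [0, 9, 5, 3, 0, 11]
  [10, 0, 12, 5, 10, 21]
  [-3, 6, 0, 0, -3, 8]
  [∞, 5, 13, 0, 7, 15]
  [19, 13, 20, 14, 0, 13]
  [7, -3, 5, 9, 3, 0]
D(2):
  [0, 9, 5, 3, 0, 11]
  [10, 0, 12, 5, 10, 21]
  [-3, 6, 0, 0, -3, 8]
  [15, 5, 13, 0, 7, 15]
  [19, 13, 20, 14, 0, 13]
  [7, -3, 5, 2, 3, 0]
D(3):
  [0, 9, 5, 3, 0, 11]
  [9, 0, 12, 5, 9, 20]
  [-3, 6, 0, 0, -3, 8]
  [10, 5, 13, 0, 7, 15]
  [17, 13, 20, 14, 0, 13]
  [2, -3, 5, 2, 2, 0]
D(4):
  [0, 8, 5, 3, 0, 11]
  [9, 0, 12, 5, 9, 20]
  [-3, 5, 0, 0, -3, 8]
  [10, 5, 13, 0, 7, 15]
  [17, 13, 20, 14, 0, 13]
  [2, -3, 5, 2, 2, 0]
D(5):
  [0, 8, 5, 3, 0, 11]
  [9, 0, 12, 5, 9, 20]
  [-3, 5, 0, 0, -3, 8]
  [10, 5, 13, 0, 7, 15]
  [17, 13, 20, 14, 0, 13]
  [2, -3, 5, 2, 2, 0]
D(6):
  [0, 8, 5, 3, 0, 11]
  [9, 0, 12, 5, 9, 20]
  [-3, 5, 0, 0, -3, 8]
  [10, 5, 13, 0, 7, 15]
  [15, 10, 18, 14, 0, 13]
  [2, -3, 5, 2, 2, 0]
Answer: A* = [[0, 8, 5, 3, 0, 11], [9, 0, 12, 5, 9, 20], [-3, 5, 0, 0, -3, 8], [10, 5, 13, 0, 7, 15], [15, 10, 18, 14, 0, 13], [2, -3, 5, 2, 2, 0]]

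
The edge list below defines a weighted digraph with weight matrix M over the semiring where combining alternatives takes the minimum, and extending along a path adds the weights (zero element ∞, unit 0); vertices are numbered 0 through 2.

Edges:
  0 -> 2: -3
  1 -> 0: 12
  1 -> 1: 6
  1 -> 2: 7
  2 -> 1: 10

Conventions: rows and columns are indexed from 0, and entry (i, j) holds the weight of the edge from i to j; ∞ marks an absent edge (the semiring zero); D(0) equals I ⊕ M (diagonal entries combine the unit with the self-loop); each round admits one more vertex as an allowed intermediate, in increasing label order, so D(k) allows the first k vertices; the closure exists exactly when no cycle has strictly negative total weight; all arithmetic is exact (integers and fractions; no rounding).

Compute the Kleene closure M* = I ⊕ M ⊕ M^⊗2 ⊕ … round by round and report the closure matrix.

D(0):
  [0, ∞, -3]
  [12, 0, 7]
  [∞, 10, 0]
D(1):
  [0, ∞, -3]
  [12, 0, 7]
  [∞, 10, 0]
D(2):
  [0, ∞, -3]
  [12, 0, 7]
  [22, 10, 0]
D(3):
  [0, 7, -3]
  [12, 0, 7]
  [22, 10, 0]
Answer: M* = [[0, 7, -3], [12, 0, 7], [22, 10, 0]]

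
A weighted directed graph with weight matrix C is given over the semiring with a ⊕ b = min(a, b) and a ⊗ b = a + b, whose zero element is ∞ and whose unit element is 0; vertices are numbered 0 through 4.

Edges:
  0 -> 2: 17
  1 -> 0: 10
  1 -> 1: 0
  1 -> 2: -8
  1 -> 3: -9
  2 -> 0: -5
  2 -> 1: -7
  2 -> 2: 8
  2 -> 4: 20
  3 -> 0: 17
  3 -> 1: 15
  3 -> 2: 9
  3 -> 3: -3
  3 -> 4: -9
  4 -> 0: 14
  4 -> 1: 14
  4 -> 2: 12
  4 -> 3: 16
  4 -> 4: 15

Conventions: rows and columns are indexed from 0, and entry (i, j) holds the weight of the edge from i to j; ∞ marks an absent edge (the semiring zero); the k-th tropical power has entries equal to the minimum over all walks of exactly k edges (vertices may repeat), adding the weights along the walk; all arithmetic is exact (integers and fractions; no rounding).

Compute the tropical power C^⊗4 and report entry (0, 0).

C^⊗2:
  [12, 10, 25, ∞, 37]
  [-13, -15, -8, -12, -18]
  [3, -7, -15, -16, 28]
  [4, 2, 3, -6, -12]
  [7, 5, 6, 5, 7]
C^⊗3:
  [20, 10, 2, 1, 45]
  [-13, -15, -23, -24, -21]
  [-20, -22, -15, -19, -25]
  [-2, -4, -6, -9, -15]
  [1, -1, -3, -4, -4]
C^⊗4:
  [-3, -5, 2, -2, -8]
  [-28, -30, -23, -27, -33]
  [-20, -22, -30, -31, -28]
  [-11, -13, -12, -13, -18]
  [-8, -10, -9, -10, -13]
Key observation: the optimum is the walk 0->2->1->2->0, with weight 17 + (-7) + (-8) + (-5) = -3.
Optimal value attained by: walk 0->2->1->2->0.
Answer: (C^⊗4)[0][0] = -3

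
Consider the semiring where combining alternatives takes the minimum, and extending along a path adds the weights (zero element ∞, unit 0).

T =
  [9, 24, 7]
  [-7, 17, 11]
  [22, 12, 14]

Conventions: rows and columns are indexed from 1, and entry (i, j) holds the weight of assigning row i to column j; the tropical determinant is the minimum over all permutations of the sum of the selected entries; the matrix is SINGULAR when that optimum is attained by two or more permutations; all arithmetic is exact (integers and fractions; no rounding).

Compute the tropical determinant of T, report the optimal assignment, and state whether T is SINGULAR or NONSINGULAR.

σ = (1, 2, 3): 9 + 17 + 14 = 40
σ = (1, 3, 2): 9 + 11 + 12 = 32
σ = (2, 1, 3): 24 + (-7) + 14 = 31
σ = (2, 3, 1): 24 + 11 + 22 = 57
σ = (3, 1, 2): 7 + (-7) + 12 = 12
σ = (3, 2, 1): 7 + 17 + 22 = 46
Optimal value attained by: σ = (3, 1, 2).
Answer: det⊕(T) = 12; verdict: NONSINGULAR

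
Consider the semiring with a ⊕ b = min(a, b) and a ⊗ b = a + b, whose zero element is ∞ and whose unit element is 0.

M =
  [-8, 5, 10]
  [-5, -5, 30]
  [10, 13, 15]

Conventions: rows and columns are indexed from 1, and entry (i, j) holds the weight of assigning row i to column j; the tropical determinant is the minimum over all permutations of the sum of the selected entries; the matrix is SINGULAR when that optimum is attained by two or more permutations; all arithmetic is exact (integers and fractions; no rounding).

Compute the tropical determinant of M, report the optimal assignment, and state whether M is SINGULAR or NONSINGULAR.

σ = (1, 2, 3): (-8) + (-5) + 15 = 2
σ = (1, 3, 2): (-8) + 30 + 13 = 35
σ = (2, 1, 3): 5 + (-5) + 15 = 15
σ = (2, 3, 1): 5 + 30 + 10 = 45
σ = (3, 1, 2): 10 + (-5) + 13 = 18
σ = (3, 2, 1): 10 + (-5) + 10 = 15
Optimal value attained by: σ = (1, 2, 3).
Answer: det⊕(M) = 2; verdict: NONSINGULAR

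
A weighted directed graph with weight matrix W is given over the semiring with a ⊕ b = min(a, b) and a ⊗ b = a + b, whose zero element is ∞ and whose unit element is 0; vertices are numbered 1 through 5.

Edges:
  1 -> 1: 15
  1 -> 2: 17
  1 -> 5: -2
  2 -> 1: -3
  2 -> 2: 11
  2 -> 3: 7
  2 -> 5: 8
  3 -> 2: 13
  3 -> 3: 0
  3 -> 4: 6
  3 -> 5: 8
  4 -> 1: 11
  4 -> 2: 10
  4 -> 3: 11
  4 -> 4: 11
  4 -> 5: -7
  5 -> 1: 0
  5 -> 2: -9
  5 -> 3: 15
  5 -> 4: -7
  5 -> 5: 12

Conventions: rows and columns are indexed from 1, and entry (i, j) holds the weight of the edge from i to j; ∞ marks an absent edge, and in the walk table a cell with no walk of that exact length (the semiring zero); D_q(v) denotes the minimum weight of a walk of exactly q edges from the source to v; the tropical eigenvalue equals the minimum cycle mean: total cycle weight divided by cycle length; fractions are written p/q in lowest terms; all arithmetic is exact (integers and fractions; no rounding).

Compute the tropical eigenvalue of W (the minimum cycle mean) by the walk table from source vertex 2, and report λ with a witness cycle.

q=0: [∞, 0, ∞, ∞, ∞]
q=1: [-3, 11, 7, ∞, 8]
q=2: [8, -1, 7, 1, -5]
q=3: [-5, -14, 6, -12, -6]
q=4: [-17, -15, -7, -13, -19]
q=5: [-19, -28, -8, -26, -20]
Optimal cycle mean attained by: cycle 4->5->4, total (-7) + (-7), length 2.
Answer: λ = -7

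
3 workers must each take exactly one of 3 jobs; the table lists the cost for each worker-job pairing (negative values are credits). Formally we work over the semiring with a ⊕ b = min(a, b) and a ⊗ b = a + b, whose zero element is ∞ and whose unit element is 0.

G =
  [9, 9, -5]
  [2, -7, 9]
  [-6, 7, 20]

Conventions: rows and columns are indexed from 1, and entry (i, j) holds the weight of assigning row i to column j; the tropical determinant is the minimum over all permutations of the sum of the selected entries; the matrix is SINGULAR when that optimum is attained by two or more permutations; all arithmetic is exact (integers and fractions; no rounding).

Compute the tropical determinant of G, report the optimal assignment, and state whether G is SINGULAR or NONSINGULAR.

σ = (1, 2, 3): 9 + (-7) + 20 = 22
σ = (1, 3, 2): 9 + 9 + 7 = 25
σ = (2, 1, 3): 9 + 2 + 20 = 31
σ = (2, 3, 1): 9 + 9 + (-6) = 12
σ = (3, 1, 2): (-5) + 2 + 7 = 4
σ = (3, 2, 1): (-5) + (-7) + (-6) = -18
Optimal value attained by: σ = (3, 2, 1).
Answer: det⊕(G) = -18; verdict: NONSINGULAR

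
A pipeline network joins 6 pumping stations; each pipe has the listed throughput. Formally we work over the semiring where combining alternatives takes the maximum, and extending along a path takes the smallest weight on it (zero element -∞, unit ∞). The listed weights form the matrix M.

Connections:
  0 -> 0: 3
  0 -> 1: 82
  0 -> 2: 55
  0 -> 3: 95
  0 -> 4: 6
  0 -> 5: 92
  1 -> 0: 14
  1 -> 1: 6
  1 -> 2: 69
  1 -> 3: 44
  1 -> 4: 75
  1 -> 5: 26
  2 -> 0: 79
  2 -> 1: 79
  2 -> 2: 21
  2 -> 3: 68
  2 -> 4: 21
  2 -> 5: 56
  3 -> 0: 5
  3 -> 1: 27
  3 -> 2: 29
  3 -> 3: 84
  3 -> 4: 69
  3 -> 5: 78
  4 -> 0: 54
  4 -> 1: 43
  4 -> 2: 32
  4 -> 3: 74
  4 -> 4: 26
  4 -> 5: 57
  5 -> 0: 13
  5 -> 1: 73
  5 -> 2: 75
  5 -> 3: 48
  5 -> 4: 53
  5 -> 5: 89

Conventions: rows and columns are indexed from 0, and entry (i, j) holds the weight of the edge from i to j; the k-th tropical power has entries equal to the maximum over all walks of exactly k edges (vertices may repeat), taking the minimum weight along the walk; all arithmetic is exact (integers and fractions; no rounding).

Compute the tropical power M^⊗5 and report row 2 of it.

M^⊗2:
  [55, 73, 75, 84, 75, 89]
  [69, 69, 32, 74, 44, 57]
  [21, 79, 69, 79, 75, 79]
  [54, 73, 75, 84, 69, 78]
  [32, 57, 57, 74, 69, 74]
  [75, 75, 75, 68, 73, 89]
M^⊗3:
  [75, 75, 75, 84, 73, 89]
  [44, 69, 69, 74, 69, 74]
  [69, 73, 75, 79, 75, 79]
  [75, 75, 75, 84, 73, 78]
  [57, 73, 74, 74, 69, 74]
  [75, 75, 75, 75, 75, 89]
M^⊗4:
  [75, 75, 75, 84, 75, 89]
  [69, 73, 74, 74, 69, 74]
  [75, 75, 75, 79, 73, 79]
  [75, 75, 75, 84, 75, 78]
  [74, 74, 74, 74, 73, 74]
  [75, 75, 75, 75, 75, 89]
M^⊗5:
  [75, 75, 75, 84, 75, 89]
  [74, 74, 74, 74, 73, 74]
  [75, 75, 75, 79, 75, 79]
  [75, 75, 75, 84, 75, 78]
  [74, 74, 74, 74, 74, 74]
  [75, 75, 75, 75, 75, 89]
Answer: row 2 of M^⊗5 = [75, 75, 75, 79, 75, 79]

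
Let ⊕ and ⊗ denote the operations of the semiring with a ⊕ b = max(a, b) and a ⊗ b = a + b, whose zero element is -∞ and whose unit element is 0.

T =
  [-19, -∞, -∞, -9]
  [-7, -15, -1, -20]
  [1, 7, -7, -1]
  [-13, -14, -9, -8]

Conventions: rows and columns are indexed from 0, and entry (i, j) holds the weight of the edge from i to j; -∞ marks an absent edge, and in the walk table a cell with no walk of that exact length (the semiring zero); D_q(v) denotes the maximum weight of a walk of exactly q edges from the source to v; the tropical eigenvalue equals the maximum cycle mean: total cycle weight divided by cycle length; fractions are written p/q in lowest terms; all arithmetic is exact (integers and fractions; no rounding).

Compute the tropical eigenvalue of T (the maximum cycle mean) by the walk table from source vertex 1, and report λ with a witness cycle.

q=0: [-∞, 0, -∞, -∞]
q=1: [-7, -15, -1, -20]
q=2: [0, 6, -8, -2]
q=3: [-1, -1, 5, -9]
q=4: [6, 12, -2, 4]
Optimal cycle mean attained by: cycle 1->2->1, total (-1) + 7, length 2.
Answer: λ = 3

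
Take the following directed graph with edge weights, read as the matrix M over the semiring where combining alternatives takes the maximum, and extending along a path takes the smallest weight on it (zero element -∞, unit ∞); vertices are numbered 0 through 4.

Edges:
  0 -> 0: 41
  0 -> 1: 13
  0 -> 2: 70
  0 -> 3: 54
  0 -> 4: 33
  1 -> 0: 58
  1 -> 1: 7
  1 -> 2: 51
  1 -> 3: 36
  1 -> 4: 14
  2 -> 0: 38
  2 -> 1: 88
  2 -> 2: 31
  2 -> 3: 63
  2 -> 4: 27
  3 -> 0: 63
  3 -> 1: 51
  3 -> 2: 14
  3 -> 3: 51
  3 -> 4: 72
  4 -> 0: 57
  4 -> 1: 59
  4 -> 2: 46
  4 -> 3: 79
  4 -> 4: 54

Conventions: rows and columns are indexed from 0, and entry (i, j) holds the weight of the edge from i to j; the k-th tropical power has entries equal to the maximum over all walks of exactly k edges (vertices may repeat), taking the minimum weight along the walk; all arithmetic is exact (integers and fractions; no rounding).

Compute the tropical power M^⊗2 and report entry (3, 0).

M^⊗2:
  [54, 70, 41, 63, 54]
  [41, 51, 58, 54, 36]
  [63, 51, 51, 51, 63]
  [57, 59, 63, 72, 54]
  [63, 54, 57, 54, 72]
Key observation: the optimum is the walk 3->4->0, with weight 72 min 57 = 57.
Optimal value attained by: walk 3->4->0.
Answer: (M^⊗2)[3][0] = 57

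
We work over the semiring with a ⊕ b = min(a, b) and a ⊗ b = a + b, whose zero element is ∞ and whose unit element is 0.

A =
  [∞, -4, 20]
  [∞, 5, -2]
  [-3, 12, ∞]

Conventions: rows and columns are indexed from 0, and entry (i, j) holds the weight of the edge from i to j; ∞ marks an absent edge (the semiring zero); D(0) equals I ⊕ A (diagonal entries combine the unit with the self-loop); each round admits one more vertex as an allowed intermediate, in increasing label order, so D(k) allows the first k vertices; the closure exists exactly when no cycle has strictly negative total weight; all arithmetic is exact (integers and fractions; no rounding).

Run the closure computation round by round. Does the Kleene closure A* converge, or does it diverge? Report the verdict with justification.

D(0):
  [0, -4, 20]
  [∞, 0, -2]
  [-3, 12, 0]
D(1):
  [0, -4, 20]
  [∞, 0, -2]
  [-3, -7, 0]
Detection: at round 2, diagonal entry (2, 2) turns strictly negative.
Key observation: the cycle 2->0->1->2 has total weight (-3) + (-4) + (-2), which is strictly negative.
Answer: DIVERGES — negative cycle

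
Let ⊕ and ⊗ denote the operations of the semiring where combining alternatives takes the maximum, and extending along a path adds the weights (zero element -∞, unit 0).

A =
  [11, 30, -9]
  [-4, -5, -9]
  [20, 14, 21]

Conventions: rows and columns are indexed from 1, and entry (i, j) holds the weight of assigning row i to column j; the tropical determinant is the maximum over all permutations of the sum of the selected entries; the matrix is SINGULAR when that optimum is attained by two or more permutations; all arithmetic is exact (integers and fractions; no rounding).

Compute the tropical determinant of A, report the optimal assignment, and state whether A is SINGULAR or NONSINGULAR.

σ = (1, 2, 3): 11 + (-5) + 21 = 27
σ = (1, 3, 2): 11 + (-9) + 14 = 16
σ = (2, 1, 3): 30 + (-4) + 21 = 47
σ = (2, 3, 1): 30 + (-9) + 20 = 41
σ = (3, 1, 2): (-9) + (-4) + 14 = 1
σ = (3, 2, 1): (-9) + (-5) + 20 = 6
Optimal value attained by: σ = (2, 1, 3).
Answer: det⊕(A) = 47; verdict: NONSINGULAR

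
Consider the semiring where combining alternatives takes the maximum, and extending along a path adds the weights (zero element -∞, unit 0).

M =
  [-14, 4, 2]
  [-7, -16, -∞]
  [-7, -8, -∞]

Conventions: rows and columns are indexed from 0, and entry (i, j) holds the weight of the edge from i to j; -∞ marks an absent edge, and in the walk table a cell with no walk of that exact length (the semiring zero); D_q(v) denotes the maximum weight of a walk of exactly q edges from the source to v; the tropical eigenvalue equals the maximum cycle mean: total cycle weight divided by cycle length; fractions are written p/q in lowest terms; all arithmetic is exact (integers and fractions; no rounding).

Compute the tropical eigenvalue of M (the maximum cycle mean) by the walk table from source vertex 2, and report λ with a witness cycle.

q=0: [-∞, -∞, 0]
q=1: [-7, -8, -∞]
q=2: [-15, -3, -5]
q=3: [-10, -11, -13]
Optimal cycle mean attained by: cycle 0->1->0, total 4 + (-7), length 2.
Answer: λ = -3/2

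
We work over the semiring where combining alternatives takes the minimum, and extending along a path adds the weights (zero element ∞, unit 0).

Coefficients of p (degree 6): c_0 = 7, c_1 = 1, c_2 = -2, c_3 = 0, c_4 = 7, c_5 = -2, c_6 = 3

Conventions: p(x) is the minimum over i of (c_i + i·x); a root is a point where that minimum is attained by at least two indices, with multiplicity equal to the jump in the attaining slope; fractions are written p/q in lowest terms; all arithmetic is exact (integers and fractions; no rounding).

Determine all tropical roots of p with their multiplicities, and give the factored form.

hull edge (i=0, c=7) to (i=1, c=1): slope -6, span 1
hull edge (i=1, c=1) to (i=2, c=-2): slope -3, span 1
hull edge (i=2, c=-2) to (i=5, c=-2): slope 0, span 3
hull edge (i=5, c=-2) to (i=6, c=3): slope 5, span 1
Factored form: p(x) = 3 ⊗ (x ⊕ (-5)) ⊗ (x ⊕ 0) ⊗ (x ⊕ 0) ⊗ (x ⊕ 0) ⊗ (x ⊕ 3) ⊗ (x ⊕ 6)
Answer: roots = -5 (mult 1), 0 (mult 3), 3 (mult 1), 6 (mult 1)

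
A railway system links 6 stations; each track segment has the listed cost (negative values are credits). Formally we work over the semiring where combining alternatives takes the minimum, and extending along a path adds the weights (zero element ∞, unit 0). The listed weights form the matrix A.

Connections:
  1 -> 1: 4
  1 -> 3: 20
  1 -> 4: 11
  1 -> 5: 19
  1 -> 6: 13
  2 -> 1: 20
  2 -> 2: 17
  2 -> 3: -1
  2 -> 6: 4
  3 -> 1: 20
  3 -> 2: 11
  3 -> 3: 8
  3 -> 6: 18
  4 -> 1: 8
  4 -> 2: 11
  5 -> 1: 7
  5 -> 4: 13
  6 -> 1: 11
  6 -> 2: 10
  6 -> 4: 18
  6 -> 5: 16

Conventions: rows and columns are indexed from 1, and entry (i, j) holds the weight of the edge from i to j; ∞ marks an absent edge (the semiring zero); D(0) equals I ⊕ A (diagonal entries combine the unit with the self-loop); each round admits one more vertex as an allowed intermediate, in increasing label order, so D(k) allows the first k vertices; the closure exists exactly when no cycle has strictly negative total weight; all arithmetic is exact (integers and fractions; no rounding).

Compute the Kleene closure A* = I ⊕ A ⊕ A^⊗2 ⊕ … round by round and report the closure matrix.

D(0):
  [0, ∞, 20, 11, 19, 13]
  [20, 0, -1, ∞, ∞, 4]
  [20, 11, 0, ∞, ∞, 18]
  [8, 11, ∞, 0, ∞, ∞]
  [7, ∞, ∞, 13, 0, ∞]
  [11, 10, ∞, 18, 16, 0]
D(1):
  [0, ∞, 20, 11, 19, 13]
  [20, 0, -1, 31, 39, 4]
  [20, 11, 0, 31, 39, 18]
  [8, 11, 28, 0, 27, 21]
  [7, ∞, 27, 13, 0, 20]
  [11, 10, 31, 18, 16, 0]
D(2):
  [0, ∞, 20, 11, 19, 13]
  [20, 0, -1, 31, 39, 4]
  [20, 11, 0, 31, 39, 15]
  [8, 11, 10, 0, 27, 15]
  [7, ∞, 27, 13, 0, 20]
  [11, 10, 9, 18, 16, 0]
D(3):
  [0, 31, 20, 11, 19, 13]
  [19, 0, -1, 30, 38, 4]
  [20, 11, 0, 31, 39, 15]
  [8, 11, 10, 0, 27, 15]
  [7, 38, 27, 13, 0, 20]
  [11, 10, 9, 18, 16, 0]
D(4):
  [0, 22, 20, 11, 19, 13]
  [19, 0, -1, 30, 38, 4]
  [20, 11, 0, 31, 39, 15]
  [8, 11, 10, 0, 27, 15]
  [7, 24, 23, 13, 0, 20]
  [11, 10, 9, 18, 16, 0]
D(5):
  [0, 22, 20, 11, 19, 13]
  [19, 0, -1, 30, 38, 4]
  [20, 11, 0, 31, 39, 15]
  [8, 11, 10, 0, 27, 15]
  [7, 24, 23, 13, 0, 20]
  [11, 10, 9, 18, 16, 0]
D(6):
  [0, 22, 20, 11, 19, 13]
  [15, 0, -1, 22, 20, 4]
  [20, 11, 0, 31, 31, 15]
  [8, 11, 10, 0, 27, 15]
  [7, 24, 23, 13, 0, 20]
  [11, 10, 9, 18, 16, 0]
Answer: A* = [[0, 22, 20, 11, 19, 13], [15, 0, -1, 22, 20, 4], [20, 11, 0, 31, 31, 15], [8, 11, 10, 0, 27, 15], [7, 24, 23, 13, 0, 20], [11, 10, 9, 18, 16, 0]]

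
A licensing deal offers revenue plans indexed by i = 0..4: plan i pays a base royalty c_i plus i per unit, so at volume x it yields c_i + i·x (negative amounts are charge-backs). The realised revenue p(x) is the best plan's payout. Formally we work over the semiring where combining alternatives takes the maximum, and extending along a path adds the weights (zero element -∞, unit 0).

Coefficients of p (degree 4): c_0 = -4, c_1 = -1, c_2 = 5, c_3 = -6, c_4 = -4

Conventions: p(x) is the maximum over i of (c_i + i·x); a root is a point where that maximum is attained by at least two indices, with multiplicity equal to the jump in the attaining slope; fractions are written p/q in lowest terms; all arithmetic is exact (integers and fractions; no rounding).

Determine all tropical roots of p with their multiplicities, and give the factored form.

hull edge (i=0, c=-4) to (i=2, c=5): slope 9/2, span 2
hull edge (i=2, c=5) to (i=4, c=-4): slope -9/2, span 2
Factored form: p(x) = -4 ⊗ (x ⊕ (-9/2)) ⊗ (x ⊕ (-9/2)) ⊗ (x ⊕ 9/2) ⊗ (x ⊕ 9/2)
Answer: roots = -9/2 (mult 2), 9/2 (mult 2)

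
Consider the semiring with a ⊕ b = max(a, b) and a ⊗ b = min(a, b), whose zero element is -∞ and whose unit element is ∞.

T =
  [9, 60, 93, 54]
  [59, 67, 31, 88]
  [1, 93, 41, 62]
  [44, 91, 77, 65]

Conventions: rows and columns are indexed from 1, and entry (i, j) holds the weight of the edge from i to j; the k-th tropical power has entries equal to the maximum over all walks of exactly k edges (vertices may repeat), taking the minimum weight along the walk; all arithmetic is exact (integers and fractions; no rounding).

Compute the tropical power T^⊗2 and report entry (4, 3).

T^⊗2:
  [59, 93, 54, 62]
  [59, 88, 77, 67]
  [59, 67, 62, 88]
  [59, 77, 65, 88]
Key observation: the optimum is the walk 4->4->3, with weight 65 min 77 = 65.
Optimal value attained by: walk 4->4->3.
Answer: (T^⊗2)[4][3] = 65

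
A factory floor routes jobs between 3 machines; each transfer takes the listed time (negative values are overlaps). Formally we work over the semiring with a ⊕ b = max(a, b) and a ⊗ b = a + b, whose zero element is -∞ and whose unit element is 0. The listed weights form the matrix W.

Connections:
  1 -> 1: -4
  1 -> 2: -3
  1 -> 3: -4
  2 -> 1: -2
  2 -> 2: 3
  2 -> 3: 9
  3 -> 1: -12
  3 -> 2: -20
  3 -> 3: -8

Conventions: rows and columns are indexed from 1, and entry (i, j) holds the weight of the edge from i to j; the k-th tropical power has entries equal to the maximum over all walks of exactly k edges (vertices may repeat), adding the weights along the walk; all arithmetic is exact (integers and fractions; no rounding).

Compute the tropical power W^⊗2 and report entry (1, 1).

W^⊗2:
  [-5, 0, 6]
  [1, 6, 12]
  [-16, -15, -11]
Key observation: the optimum is the walk 1->2->1, with weight (-3) + (-2) = -5.
Optimal value attained by: walk 1->2->1.
Answer: (W^⊗2)[1][1] = -5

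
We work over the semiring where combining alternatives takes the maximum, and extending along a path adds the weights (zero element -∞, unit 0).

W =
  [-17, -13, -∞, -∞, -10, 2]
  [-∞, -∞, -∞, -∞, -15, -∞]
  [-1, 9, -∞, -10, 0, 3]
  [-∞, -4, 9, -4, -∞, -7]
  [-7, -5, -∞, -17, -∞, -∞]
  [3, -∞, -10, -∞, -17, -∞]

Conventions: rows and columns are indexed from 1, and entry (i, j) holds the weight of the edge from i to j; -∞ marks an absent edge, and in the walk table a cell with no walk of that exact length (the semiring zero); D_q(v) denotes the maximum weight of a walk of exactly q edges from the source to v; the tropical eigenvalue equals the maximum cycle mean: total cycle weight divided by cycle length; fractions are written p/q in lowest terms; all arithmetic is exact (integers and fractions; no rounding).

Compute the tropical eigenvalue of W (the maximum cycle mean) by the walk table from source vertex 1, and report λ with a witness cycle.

q=0: [0, -∞, -∞, -∞, -∞, -∞]
q=1: [-17, -13, -∞, -∞, -10, 2]
q=2: [5, -15, -8, -27, -15, -15]
q=3: [-9, 1, -18, -18, -5, 7]
q=4: [10, -9, -3, -22, -10, -7]
q=5: [-4, 6, -13, -13, 0, 12]
q=6: [15, -4, 2, -17, -5, -2]
Optimal cycle mean attained by: cycle 1->6->1, total 2 + 3, length 2.
Answer: λ = 5/2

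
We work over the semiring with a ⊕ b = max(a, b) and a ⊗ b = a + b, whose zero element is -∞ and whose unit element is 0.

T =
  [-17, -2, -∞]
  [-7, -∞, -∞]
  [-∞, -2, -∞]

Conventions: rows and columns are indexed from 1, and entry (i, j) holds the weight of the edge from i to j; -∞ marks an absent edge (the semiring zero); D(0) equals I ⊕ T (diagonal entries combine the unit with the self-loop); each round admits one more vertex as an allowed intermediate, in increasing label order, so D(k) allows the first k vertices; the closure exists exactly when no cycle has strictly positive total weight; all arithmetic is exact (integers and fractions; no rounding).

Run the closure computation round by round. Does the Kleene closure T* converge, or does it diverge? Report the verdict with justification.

D(0):
  [0, -2, -∞]
  [-7, 0, -∞]
  [-∞, -2, 0]
D(1):
  [0, -2, -∞]
  [-7, 0, -∞]
  [-∞, -2, 0]
D(2):
  [0, -2, -∞]
  [-7, 0, -∞]
  [-9, -2, 0]
D(3):
  [0, -2, -∞]
  [-7, 0, -∞]
  [-9, -2, 0]
Key observation: every diagonal entry stays at the unit through all rounds, so no improving cycle exists.
Answer: CONVERGES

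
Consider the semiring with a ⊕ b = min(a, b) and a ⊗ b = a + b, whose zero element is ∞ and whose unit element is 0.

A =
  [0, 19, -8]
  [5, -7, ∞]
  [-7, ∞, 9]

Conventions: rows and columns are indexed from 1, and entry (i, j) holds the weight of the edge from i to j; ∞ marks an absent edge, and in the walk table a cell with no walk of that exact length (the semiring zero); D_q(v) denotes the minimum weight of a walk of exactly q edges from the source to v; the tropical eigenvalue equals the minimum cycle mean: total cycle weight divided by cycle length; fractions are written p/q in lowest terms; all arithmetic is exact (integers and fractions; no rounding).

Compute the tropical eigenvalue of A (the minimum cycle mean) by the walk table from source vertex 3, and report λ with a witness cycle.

q=0: [∞, ∞, 0]
q=1: [-7, ∞, 9]
q=2: [-7, 12, -15]
q=3: [-22, 5, -15]
Optimal cycle mean attained by: cycle 1->3->1, total (-8) + (-7), length 2.
Answer: λ = -15/2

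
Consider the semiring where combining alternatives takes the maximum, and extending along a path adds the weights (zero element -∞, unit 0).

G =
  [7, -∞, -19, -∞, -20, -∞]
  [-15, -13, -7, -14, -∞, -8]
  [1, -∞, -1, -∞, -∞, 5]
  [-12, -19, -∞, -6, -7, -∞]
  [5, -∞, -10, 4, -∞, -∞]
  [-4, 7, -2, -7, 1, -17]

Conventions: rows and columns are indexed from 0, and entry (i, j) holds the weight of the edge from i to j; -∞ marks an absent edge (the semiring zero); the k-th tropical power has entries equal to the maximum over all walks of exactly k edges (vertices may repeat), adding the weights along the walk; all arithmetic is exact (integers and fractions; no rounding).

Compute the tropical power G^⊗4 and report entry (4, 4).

G^⊗2:
  [14, -∞, -12, -16, -13, -14]
  [-6, -1, -8, -15, -7, -2]
  [8, 12, 3, -2, 6, 4]
  [-2, -25, -17, -3, -13, -27]
  [12, -15, -11, -2, -3, -5]
  [6, -6, 0, 5, -14, 3]
G^⊗3:
  [21, -7, -5, -9, -6, -7]
  [1, 5, -4, -3, -1, -3]
  [15, 11, 5, 10, 5, 8]
  [5, -20, -18, -9, -10, -12]
  [19, 2, -7, 1, -4, -6]
  [13, 10, 1, -1, 4, 5]
G^⊗4:
  [28, 0, 2, -2, 1, 0]
  [8, 4, -2, 3, -2, 1]
  [22, 15, 6, 9, 9, 10]
  [12, -5, -14, -6, -11, -13]
  [26, 1, 0, 0, -1, -2]
  [20, 12, 3, 8, 6, 6]
Key observation: the optimum is the walk 4->0->0->0->4, with weight 5 + 7 + 7 + (-20) = -1.
Optimal value attained by: walk 4->0->0->0->4.
Answer: (G^⊗4)[4][4] = -1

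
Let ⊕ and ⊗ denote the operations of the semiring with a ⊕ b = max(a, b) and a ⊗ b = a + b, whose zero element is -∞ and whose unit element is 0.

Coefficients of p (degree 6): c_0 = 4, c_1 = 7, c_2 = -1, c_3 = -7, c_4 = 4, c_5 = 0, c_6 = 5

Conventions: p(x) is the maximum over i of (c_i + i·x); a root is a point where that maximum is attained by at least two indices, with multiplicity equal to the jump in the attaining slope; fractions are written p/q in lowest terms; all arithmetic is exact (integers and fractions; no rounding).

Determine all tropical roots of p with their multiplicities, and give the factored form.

hull edge (i=0, c=4) to (i=1, c=7): slope 3, span 1
hull edge (i=1, c=7) to (i=6, c=5): slope -2/5, span 5
Factored form: p(x) = 5 ⊗ (x ⊕ (-3)) ⊗ (x ⊕ 2/5) ⊗ (x ⊕ 2/5) ⊗ (x ⊕ 2/5) ⊗ (x ⊕ 2/5) ⊗ (x ⊕ 2/5)
Answer: roots = -3 (mult 1), 2/5 (mult 5)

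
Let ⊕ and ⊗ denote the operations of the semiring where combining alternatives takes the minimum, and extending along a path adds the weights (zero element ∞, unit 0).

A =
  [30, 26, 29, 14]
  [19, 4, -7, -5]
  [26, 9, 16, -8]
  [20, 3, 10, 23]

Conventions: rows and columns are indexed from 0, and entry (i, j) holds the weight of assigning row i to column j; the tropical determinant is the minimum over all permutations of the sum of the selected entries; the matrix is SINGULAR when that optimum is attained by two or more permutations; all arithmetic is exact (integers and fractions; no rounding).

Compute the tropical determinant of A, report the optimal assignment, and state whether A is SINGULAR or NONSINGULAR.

σ = (0, 1, 2, 3): 30 + 4 + 16 + 23 = 73
σ = (0, 1, 3, 2): 30 + 4 + (-8) + 10 = 36
σ = (0, 2, 1, 3): 30 + (-7) + 9 + 23 = 55
σ = (0, 2, 3, 1): 30 + (-7) + (-8) + 3 = 18
σ = (0, 3, 1, 2): 30 + (-5) + 9 + 10 = 44
σ = (0, 3, 2, 1): 30 + (-5) + 16 + 3 = 44
σ = (1, 0, 2, 3): 26 + 19 + 16 + 23 = 84
σ = (1, 0, 3, 2): 26 + 19 + (-8) + 10 = 47
σ = (1, 2, 0, 3): 26 + (-7) + 26 + 23 = 68
σ = (1, 2, 3, 0): 26 + (-7) + (-8) + 20 = 31
σ = (1, 3, 0, 2): 26 + (-5) + 26 + 10 = 57
σ = (1, 3, 2, 0): 26 + (-5) + 16 + 20 = 57
σ = (2, 0, 1, 3): 29 + 19 + 9 + 23 = 80
σ = (2, 0, 3, 1): 29 + 19 + (-8) + 3 = 43
σ = (2, 1, 0, 3): 29 + 4 + 26 + 23 = 82
σ = (2, 1, 3, 0): 29 + 4 + (-8) + 20 = 45
σ = (2, 3, 0, 1): 29 + (-5) + 26 + 3 = 53
σ = (2, 3, 1, 0): 29 + (-5) + 9 + 20 = 53
σ = (3, 0, 1, 2): 14 + 19 + 9 + 10 = 52
σ = (3, 0, 2, 1): 14 + 19 + 16 + 3 = 52
σ = (3, 1, 0, 2): 14 + 4 + 26 + 10 = 54
σ = (3, 1, 2, 0): 14 + 4 + 16 + 20 = 54
σ = (3, 2, 0, 1): 14 + (-7) + 26 + 3 = 36
σ = (3, 2, 1, 0): 14 + (-7) + 9 + 20 = 36
Optimal value attained by: σ = (0, 2, 3, 1).
Answer: det⊕(A) = 18; verdict: NONSINGULAR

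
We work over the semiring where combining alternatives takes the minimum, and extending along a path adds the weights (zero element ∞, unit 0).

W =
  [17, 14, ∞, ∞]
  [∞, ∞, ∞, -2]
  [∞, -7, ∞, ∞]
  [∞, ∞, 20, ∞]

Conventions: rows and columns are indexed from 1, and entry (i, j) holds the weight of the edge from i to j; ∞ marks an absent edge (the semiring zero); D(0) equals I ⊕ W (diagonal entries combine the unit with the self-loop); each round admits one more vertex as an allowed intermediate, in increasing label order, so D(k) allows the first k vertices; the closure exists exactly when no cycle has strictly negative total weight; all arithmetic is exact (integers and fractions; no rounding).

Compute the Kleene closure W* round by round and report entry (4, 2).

D(0):
  [0, 14, ∞, ∞]
  [∞, 0, ∞, -2]
  [∞, -7, 0, ∞]
  [∞, ∞, 20, 0]
D(1):
  [0, 14, ∞, ∞]
  [∞, 0, ∞, -2]
  [∞, -7, 0, ∞]
  [∞, ∞, 20, 0]
D(2):
  [0, 14, ∞, 12]
  [∞, 0, ∞, -2]
  [∞, -7, 0, -9]
  [∞, ∞, 20, 0]
D(3):
  [0, 14, ∞, 12]
  [∞, 0, ∞, -2]
  [∞, -7, 0, -9]
  [∞, 13, 20, 0]
D(4):
  [0, 14, 32, 12]
  [∞, 0, 18, -2]
  [∞, -7, 0, -9]
  [∞, 13, 20, 0]
Answer: W*[4][2] = 13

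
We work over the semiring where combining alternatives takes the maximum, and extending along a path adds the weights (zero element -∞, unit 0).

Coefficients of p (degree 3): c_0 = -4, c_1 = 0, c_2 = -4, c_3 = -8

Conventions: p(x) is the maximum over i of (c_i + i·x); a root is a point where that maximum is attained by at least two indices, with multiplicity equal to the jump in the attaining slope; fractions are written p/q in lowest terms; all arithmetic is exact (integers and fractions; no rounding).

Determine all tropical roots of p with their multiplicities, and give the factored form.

hull edge (i=0, c=-4) to (i=1, c=0): slope 4, span 1
hull edge (i=1, c=0) to (i=3, c=-8): slope -4, span 2
Factored form: p(x) = -8 ⊗ (x ⊕ (-4)) ⊗ (x ⊕ 4) ⊗ (x ⊕ 4)
Answer: roots = -4 (mult 1), 4 (mult 2)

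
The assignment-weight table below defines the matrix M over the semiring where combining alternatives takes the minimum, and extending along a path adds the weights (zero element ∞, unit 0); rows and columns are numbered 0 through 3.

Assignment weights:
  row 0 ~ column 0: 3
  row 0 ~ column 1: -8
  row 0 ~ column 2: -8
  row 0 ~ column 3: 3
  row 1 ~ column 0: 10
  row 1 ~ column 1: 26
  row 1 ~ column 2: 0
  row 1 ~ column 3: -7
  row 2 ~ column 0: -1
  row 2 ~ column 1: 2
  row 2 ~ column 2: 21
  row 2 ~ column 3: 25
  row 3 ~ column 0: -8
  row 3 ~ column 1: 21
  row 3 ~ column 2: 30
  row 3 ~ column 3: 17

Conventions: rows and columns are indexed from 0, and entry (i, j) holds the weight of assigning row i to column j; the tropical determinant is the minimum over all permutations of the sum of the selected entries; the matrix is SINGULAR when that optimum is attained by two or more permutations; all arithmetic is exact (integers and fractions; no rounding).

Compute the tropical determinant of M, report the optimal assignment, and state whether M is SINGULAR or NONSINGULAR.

σ = (0, 1, 2, 3): 3 + 26 + 21 + 17 = 67
σ = (0, 1, 3, 2): 3 + 26 + 25 + 30 = 84
σ = (0, 2, 1, 3): 3 + 0 + 2 + 17 = 22
σ = (0, 2, 3, 1): 3 + 0 + 25 + 21 = 49
σ = (0, 3, 1, 2): 3 + (-7) + 2 + 30 = 28
σ = (0, 3, 2, 1): 3 + (-7) + 21 + 21 = 38
σ = (1, 0, 2, 3): (-8) + 10 + 21 + 17 = 40
σ = (1, 0, 3, 2): (-8) + 10 + 25 + 30 = 57
σ = (1, 2, 0, 3): (-8) + 0 + (-1) + 17 = 8
σ = (1, 2, 3, 0): (-8) + 0 + 25 + (-8) = 9
σ = (1, 3, 0, 2): (-8) + (-7) + (-1) + 30 = 14
σ = (1, 3, 2, 0): (-8) + (-7) + 21 + (-8) = -2
σ = (2, 0, 1, 3): (-8) + 10 + 2 + 17 = 21
σ = (2, 0, 3, 1): (-8) + 10 + 25 + 21 = 48
σ = (2, 1, 0, 3): (-8) + 26 + (-1) + 17 = 34
σ = (2, 1, 3, 0): (-8) + 26 + 25 + (-8) = 35
σ = (2, 3, 0, 1): (-8) + (-7) + (-1) + 21 = 5
σ = (2, 3, 1, 0): (-8) + (-7) + 2 + (-8) = -21
σ = (3, 0, 1, 2): 3 + 10 + 2 + 30 = 45
σ = (3, 0, 2, 1): 3 + 10 + 21 + 21 = 55
σ = (3, 1, 0, 2): 3 + 26 + (-1) + 30 = 58
σ = (3, 1, 2, 0): 3 + 26 + 21 + (-8) = 42
σ = (3, 2, 0, 1): 3 + 0 + (-1) + 21 = 23
σ = (3, 2, 1, 0): 3 + 0 + 2 + (-8) = -3
Optimal value attained by: σ = (2, 3, 1, 0).
Answer: det⊕(M) = -21; verdict: NONSINGULAR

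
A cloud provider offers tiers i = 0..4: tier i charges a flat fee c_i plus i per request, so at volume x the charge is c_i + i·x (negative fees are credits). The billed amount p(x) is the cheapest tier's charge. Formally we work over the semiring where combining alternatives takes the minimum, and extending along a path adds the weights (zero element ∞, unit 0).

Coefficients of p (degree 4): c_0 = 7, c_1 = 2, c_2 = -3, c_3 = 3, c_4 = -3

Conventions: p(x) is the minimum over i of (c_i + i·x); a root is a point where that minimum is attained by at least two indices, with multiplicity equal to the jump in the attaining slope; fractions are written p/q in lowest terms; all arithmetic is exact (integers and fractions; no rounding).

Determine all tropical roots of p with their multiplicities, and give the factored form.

hull edge (i=0, c=7) to (i=2, c=-3): slope -5, span 2
hull edge (i=2, c=-3) to (i=4, c=-3): slope 0, span 2
Factored form: p(x) = -3 ⊗ (x ⊕ 0) ⊗ (x ⊕ 0) ⊗ (x ⊕ 5) ⊗ (x ⊕ 5)
Answer: roots = 0 (mult 2), 5 (mult 2)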